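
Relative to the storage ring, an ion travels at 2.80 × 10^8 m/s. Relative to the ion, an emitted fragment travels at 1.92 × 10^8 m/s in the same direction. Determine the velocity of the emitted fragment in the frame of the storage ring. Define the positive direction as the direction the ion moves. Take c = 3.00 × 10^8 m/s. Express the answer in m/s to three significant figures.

In units of c (dividing by 3.00 × 10^8 m/s): v = 0.933, u' = 0.640.
u = (u' + v)/(1 + u'v/c²):
u = (0.640 + 0.933) / (1 + 0.640·0.933) = 1.5733/1.5973 = 0.9850
(Galilean addition would give +1.573c, exceeding c.)
Converting back: u = 0.9850 × 3.00 × 10^8 m/s.

2.95 × 10^8 m/s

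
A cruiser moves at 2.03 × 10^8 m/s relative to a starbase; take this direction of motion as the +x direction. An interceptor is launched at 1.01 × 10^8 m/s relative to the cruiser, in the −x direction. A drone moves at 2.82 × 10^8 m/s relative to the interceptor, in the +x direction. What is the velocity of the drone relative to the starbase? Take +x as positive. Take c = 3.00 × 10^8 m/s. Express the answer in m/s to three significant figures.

Apply u = (u' + v)/(1 + u'v/c²) successively, working outward toward the starbase.
(Dividing each given speed by c = 3.00 × 10^8 m/s to work in units of c.)
Start: velocity of the cruiser relative to the starbase = 0.6767c.
Compose with the interceptor (u' = -0.337 in the cruiser frame): u_1 = (-0.337 + 0.677) / (1 + (-0.337)·0.677) = 0.3400/0.7722 = 0.4403.
Compose with the drone (u' = 0.940 in the interceptor frame): u_2 = (0.940 + 0.440) / (1 + 0.940·0.440) = 1.3803/1.4139 = 0.9762.
So u = 0.9762 × 3.00 × 10^8 m/s.

+2.93 × 10^8 m/s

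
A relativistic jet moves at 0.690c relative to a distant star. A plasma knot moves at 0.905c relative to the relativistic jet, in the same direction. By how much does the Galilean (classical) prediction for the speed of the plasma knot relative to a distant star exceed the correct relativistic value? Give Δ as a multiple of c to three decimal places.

Δ = 0.613c

Galilean: u_cl = 0.905 + 0.690 = 1.5950.
Relativistic: u_rel = (0.905 + 0.690) / (1 + 0.905·0.690) = 1.5950/1.6244 = 0.9819.
Δ = 1.5950 − 0.9819 = 0.6131.
(The classical prediction exceeds c; the relativistic result does not.)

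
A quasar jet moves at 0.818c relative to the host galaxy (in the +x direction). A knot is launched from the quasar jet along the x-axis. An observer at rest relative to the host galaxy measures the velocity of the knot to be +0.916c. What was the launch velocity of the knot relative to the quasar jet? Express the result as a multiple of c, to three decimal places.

+0.391c

Invert the composition law: u' = (u − v)/(1 − uv/c²).
u' = (0.916 − 0.818) / (1 − (0.916)(0.818)) = 0.0980/0.2507 = 0.3909.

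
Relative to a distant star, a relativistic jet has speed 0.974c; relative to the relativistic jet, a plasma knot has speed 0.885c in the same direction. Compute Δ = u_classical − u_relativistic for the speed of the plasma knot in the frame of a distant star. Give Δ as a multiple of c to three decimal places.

Δ = 0.861c

Galilean: u_cl = 0.885 + 0.974 = 1.8590.
Relativistic: u_rel = (0.885 + 0.974) / (1 + 0.885·0.974) = 1.8590/1.8620 = 0.9984.
Δ = 1.8590 − 0.9984 = 0.8606.
(The classical prediction exceeds c; the relativistic result does not.)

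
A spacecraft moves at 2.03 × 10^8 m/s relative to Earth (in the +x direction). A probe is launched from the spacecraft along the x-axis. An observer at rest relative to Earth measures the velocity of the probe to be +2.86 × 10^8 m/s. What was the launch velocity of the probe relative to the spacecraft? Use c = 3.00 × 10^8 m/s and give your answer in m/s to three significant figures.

+2.34 × 10^8 m/s

v = 0.677c, u = 0.953c.
Invert the composition law: u' = (u − v)/(1 − uv/c²).
u' = (0.953 − 0.677) / (1 − (0.953)(0.677)) = 0.2767/0.3549 = 0.7795.
u' = 0.7795 × 3.00 × 10^8 m/s.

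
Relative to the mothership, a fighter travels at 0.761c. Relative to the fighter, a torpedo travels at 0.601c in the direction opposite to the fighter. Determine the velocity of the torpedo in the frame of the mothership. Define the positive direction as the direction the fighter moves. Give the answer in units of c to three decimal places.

With v = 0.761 and u' = -0.601 (in units of c),
u = (u' + v)/(1 + u'v/c²):
u = (-0.601 + 0.761) / (1 + (-0.601)·0.761) = 0.1600/0.5426 = 0.2949

+0.295c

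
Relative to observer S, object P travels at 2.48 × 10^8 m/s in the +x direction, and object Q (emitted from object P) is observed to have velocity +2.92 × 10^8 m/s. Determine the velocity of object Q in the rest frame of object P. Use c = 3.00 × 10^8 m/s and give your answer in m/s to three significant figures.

+2.25 × 10^8 m/s

v = 0.827c, u = 0.973c.
Invert the composition law: u' = (u − v)/(1 − uv/c²).
u' = (0.973 − 0.827) / (1 − (0.973)(0.827)) = 0.1467/0.1954 = 0.7507.
u' = 0.7507 × 3.00 × 10^8 m/s.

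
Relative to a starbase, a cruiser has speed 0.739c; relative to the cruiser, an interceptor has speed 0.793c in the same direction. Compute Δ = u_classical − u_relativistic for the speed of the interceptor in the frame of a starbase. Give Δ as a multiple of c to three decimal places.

Galilean: u_cl = 0.793 + 0.739 = 1.5320.
Relativistic: u_rel = (0.793 + 0.739) / (1 + 0.793·0.739) = 1.5320/1.5860 = 0.9659.
Δ = 1.5320 − 0.9659 = 0.5661.
(The classical prediction exceeds c; the relativistic result does not.)

Δ = 0.566c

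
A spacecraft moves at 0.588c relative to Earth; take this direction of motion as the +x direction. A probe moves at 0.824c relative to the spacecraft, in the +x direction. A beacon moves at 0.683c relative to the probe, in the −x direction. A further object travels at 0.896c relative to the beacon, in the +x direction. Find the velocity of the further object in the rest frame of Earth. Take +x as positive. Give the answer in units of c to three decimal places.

Apply u = (u' + v)/(1 + u'v/c²) successively, working outward toward Earth.
Start: velocity of the spacecraft relative to Earth = 0.5880c.
Compose with the probe (u' = 0.824 in the spacecraft frame): u_1 = (0.824 + 0.588) / (1 + 0.824·0.588) = 1.4120/1.4845 = 0.9512.
Compose with the beacon (u' = -0.683 in the probe frame): u_2 = (-0.683 + 0.951) / (1 + (-0.683)·0.951) = 0.2682/0.3504 = 0.7654.
Compose with the further object (u' = 0.896 in the beacon frame): u_3 = (0.896 + 0.765) / (1 + 0.896·0.765) = 1.6614/1.6858 = 0.9855.

+0.986c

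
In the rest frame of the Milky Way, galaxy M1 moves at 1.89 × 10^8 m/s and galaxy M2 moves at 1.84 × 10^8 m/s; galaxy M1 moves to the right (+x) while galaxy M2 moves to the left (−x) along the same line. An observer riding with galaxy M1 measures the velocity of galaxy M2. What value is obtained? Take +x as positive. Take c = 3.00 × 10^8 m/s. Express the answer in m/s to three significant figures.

β_A = 0.630, β_B = -0.613 (dividing each by c = 3.00 × 10^8 m/s).
Transform to A's frame with the inverse velocity-addition law: u' = (u − v)/(1 − uv/c²), taking u = β_B and v = β_A.
u' = (-0.613 − 0.630) / (1 − (0.630)(-0.613)) = -1.2433/1.3864 = -0.8968.
u' = -0.8968 × 3.00 × 10^8 m/s.

-2.69 × 10^8 m/s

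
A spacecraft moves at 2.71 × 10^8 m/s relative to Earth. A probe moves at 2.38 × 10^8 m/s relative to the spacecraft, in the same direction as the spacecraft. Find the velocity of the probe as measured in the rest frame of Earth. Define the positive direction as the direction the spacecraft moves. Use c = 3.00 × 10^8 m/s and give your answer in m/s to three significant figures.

In units of c (dividing by 3.00 × 10^8 m/s): v = 0.903, u' = 0.793.
u = (u' + v)/(1 + u'v/c²):
u = (0.793 + 0.903) / (1 + 0.793·0.903) = 1.6967/1.7166 = 0.9884
(Galilean addition would give +1.697c, exceeding c.)
Converting back: u = 0.9884 × 3.00 × 10^8 m/s.

2.97 × 10^8 m/s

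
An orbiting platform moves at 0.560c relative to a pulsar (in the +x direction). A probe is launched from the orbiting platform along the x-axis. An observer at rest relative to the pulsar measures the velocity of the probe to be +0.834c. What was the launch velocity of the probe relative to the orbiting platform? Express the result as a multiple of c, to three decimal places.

+0.514c

Invert the composition law: u' = (u − v)/(1 − uv/c²).
u' = (0.834 − 0.560) / (1 − (0.834)(0.560)) = 0.2740/0.5330 = 0.5141.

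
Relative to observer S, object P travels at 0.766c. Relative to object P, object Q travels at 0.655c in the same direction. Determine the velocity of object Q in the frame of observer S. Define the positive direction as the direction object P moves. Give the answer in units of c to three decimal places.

With v = 0.766 and u' = 0.655 (in units of c),
u = (u' + v)/(1 + u'v/c²):
u = (0.655 + 0.766) / (1 + 0.655·0.766) = 1.4210/1.5017 = 0.9462

0.946c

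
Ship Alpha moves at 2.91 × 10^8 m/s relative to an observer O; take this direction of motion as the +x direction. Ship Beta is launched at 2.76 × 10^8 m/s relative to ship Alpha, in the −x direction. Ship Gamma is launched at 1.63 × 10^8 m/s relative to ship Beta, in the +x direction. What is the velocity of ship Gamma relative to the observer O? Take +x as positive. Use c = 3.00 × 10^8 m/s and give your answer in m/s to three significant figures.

Apply u = (u' + v)/(1 + u'v/c²) successively, working outward toward the observer O.
(Dividing each given speed by c = 3.00 × 10^8 m/s to work in units of c.)
Start: velocity of ship Alpha relative to the observer O = 0.9700c.
Compose with ship Beta (u' = -0.920 in ship Alpha frame): u_1 = (-0.920 + 0.970) / (1 + (-0.920)·0.970) = 0.0500/0.1076 = 0.4647.
Compose with ship Gamma (u' = 0.543 in ship Beta frame): u_2 = (0.543 + 0.465) / (1 + 0.543·0.465) = 1.0080/1.2525 = 0.8048.
So u = 0.8048 × 3.00 × 10^8 m/s.

+2.41 × 10^8 m/s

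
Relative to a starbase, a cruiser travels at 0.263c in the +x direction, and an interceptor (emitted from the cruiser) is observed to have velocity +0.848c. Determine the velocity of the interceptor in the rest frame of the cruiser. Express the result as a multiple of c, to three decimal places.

Invert the composition law: u' = (u − v)/(1 − uv/c²).
u' = (0.848 − 0.263) / (1 − (0.848)(0.263)) = 0.5850/0.7770 = 0.7529.

+0.753c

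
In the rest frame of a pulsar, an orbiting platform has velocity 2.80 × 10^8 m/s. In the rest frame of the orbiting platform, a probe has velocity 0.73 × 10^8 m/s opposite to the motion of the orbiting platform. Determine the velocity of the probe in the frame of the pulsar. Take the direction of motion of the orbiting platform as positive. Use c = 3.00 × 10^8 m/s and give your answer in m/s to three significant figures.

+2.68 × 10^8 m/s

In units of c (dividing by 3.00 × 10^8 m/s): v = 0.933, u' = -0.243.
u = (u' + v)/(1 + u'v/c²):
u = (-0.243 + 0.933) / (1 + (-0.243)·0.933) = 0.6900/0.7729 = 0.8928
(Galilean addition would give +0.690c.)
Converting back: u = 0.8928 × 3.00 × 10^8 m/s.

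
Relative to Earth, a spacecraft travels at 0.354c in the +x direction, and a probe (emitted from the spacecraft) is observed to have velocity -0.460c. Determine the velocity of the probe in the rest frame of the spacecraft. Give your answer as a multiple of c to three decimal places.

-0.700c

Invert the composition law: u' = (u − v)/(1 − uv/c²).
u' = (-0.460 − 0.354) / (1 − (-0.460)(0.354)) = -0.8140/1.1628 = -0.7000.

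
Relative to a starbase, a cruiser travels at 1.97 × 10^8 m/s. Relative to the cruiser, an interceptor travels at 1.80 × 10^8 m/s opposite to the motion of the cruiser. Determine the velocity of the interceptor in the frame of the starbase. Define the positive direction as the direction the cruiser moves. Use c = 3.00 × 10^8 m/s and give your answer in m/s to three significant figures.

In units of c (dividing by 3.00 × 10^8 m/s): v = 0.657, u' = -0.600.
u = (u' + v)/(1 + u'v/c²):
u = (-0.600 + 0.657) / (1 + (-0.600)·0.657) = 0.0567/0.6060 = 0.0935
Converting back: u = 0.0935 × 3.00 × 10^8 m/s.

+2.81 × 10^7 m/s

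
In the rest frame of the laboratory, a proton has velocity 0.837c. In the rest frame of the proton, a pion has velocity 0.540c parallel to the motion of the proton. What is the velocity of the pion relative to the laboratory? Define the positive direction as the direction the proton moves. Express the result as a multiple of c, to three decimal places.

0.948c

With v = 0.837 and u' = 0.540 (in units of c),
u = (u' + v)/(1 + u'v/c²):
u = (0.540 + 0.837) / (1 + 0.540·0.837) = 1.3770/1.4520 = 0.9484
(Galilean addition would give +1.377c, exceeding c.)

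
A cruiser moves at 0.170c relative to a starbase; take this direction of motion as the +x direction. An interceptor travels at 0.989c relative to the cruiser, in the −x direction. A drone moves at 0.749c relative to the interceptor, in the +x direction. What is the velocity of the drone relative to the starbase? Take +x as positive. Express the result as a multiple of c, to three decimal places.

-0.897c

Apply u = (u' + v)/(1 + u'v/c²) successively, working outward toward the starbase.
Start: velocity of the cruiser relative to the starbase = 0.1700c.
Compose with the interceptor (u' = -0.989 in the cruiser frame): u_1 = (-0.989 + 0.170) / (1 + (-0.989)·0.170) = -0.8190/0.8319 = -0.9845.
Compose with the drone (u' = 0.749 in the interceptor frame): u_2 = (0.749 + (-0.985)) / (1 + 0.749·(-0.985)) = -0.2355/0.2626 = -0.8970.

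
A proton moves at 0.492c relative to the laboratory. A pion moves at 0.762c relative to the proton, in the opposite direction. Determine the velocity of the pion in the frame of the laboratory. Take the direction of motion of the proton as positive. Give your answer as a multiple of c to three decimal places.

With v = 0.492 and u' = -0.762 (in units of c),
u = (u' + v)/(1 + u'v/c²):
u = (-0.762 + 0.492) / (1 + (-0.762)·0.492) = -0.2700/0.6251 = -0.4319

-0.432c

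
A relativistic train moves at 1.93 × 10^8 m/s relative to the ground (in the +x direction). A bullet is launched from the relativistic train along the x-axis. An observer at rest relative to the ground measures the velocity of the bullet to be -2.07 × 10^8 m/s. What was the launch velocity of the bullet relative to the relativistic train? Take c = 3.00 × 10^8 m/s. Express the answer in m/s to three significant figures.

-2.77 × 10^8 m/s

v = 0.643c, u = -0.690c.
Invert the composition law: u' = (u − v)/(1 − uv/c²).
u' = (-0.690 − 0.643) / (1 − (-0.690)(0.643)) = -1.3333/1.4439 = -0.9234.
u' = -0.9234 × 3.00 × 10^8 m/s.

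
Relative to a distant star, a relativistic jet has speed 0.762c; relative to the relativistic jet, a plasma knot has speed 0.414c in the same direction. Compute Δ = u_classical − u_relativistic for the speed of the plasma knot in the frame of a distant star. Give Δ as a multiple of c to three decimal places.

Galilean: u_cl = 0.414 + 0.762 = 1.1760.
Relativistic: u_rel = (0.414 + 0.762) / (1 + 0.414·0.762) = 1.1760/1.3155 = 0.8940.
Δ = 1.1760 − 0.8940 = 0.2820.
(The classical prediction exceeds c; the relativistic result does not.)

Δ = 0.282c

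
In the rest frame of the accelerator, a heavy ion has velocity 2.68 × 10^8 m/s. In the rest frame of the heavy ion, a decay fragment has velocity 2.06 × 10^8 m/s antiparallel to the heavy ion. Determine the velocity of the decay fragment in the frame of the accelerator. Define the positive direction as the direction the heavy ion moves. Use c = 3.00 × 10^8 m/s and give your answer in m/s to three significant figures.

+1.60 × 10^8 m/s

In units of c (dividing by 3.00 × 10^8 m/s): v = 0.893, u' = -0.687.
u = (u' + v)/(1 + u'v/c²):
u = (-0.687 + 0.893) / (1 + (-0.687)·0.893) = 0.2067/0.3866 = 0.5346
Converting back: u = 0.5346 × 3.00 × 10^8 m/s.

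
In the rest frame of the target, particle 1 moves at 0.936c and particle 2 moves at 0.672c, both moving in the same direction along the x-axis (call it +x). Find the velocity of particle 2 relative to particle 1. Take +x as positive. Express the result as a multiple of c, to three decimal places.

-0.712c

β_A = 0.936, β_B = 0.672.
Transform to A's frame with the inverse velocity-addition law: u' = (u − v)/(1 − uv/c²), taking u = β_B and v = β_A.
u' = (0.672 − 0.936) / (1 − (0.936)(0.672)) = -0.2640/0.3710 = -0.7116.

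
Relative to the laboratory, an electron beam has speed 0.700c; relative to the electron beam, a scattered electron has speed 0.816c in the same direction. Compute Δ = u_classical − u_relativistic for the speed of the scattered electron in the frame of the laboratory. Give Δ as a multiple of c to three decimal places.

Δ = 0.551c

Galilean: u_cl = 0.816 + 0.700 = 1.5160.
Relativistic: u_rel = (0.816 + 0.700) / (1 + 0.816·0.700) = 1.5160/1.5712 = 0.9649.
Δ = 1.5160 − 0.9649 = 0.5511.
(The classical prediction exceeds c; the relativistic result does not.)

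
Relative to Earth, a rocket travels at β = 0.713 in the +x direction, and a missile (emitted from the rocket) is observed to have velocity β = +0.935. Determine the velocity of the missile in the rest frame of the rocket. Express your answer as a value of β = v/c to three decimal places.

β = +0.666

Invert the composition law: u' = (u − v)/(1 − uv/c²).
u' = (0.935 − 0.713) / (1 − (0.935)(0.713)) = 0.2220/0.3333 = 0.6660.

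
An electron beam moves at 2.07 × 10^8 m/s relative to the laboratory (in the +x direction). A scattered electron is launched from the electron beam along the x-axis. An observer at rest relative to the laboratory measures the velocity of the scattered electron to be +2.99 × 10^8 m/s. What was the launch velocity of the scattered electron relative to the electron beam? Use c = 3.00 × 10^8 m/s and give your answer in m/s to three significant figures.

v = 0.690c, u = 0.997c.
Invert the composition law: u' = (u − v)/(1 − uv/c²).
u' = (0.997 − 0.690) / (1 − (0.997)(0.690)) = 0.3067/0.3123 = 0.9820.
u' = 0.9820 × 3.00 × 10^8 m/s.

+2.95 × 10^8 m/s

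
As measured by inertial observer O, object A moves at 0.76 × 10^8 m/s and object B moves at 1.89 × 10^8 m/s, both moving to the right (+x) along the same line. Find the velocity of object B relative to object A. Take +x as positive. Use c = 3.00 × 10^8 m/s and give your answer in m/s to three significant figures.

β_A = 0.253, β_B = 0.630 (dividing each by c = 3.00 × 10^8 m/s).
Transform to A's frame with the inverse velocity-addition law: u' = (u − v)/(1 − uv/c²), taking u = β_B and v = β_A.
u' = (0.630 − 0.253) / (1 − (0.253)(0.630)) = 0.3767/0.8404 = 0.4482.
u' = 0.4482 × 3.00 × 10^8 m/s.

+1.34 × 10^8 m/s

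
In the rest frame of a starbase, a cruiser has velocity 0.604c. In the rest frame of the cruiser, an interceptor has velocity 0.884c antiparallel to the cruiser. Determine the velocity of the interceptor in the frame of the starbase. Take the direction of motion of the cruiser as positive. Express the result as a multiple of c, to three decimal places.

-0.601c

With v = 0.604 and u' = -0.884 (in units of c),
u = (u' + v)/(1 + u'v/c²):
u = (-0.884 + 0.604) / (1 + (-0.884)·0.604) = -0.2800/0.4661 = -0.6008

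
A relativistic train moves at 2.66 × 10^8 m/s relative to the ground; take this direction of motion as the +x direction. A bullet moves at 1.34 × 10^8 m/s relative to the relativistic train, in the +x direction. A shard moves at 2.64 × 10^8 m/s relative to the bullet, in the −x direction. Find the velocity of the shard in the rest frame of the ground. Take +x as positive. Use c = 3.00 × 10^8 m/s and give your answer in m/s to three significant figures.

Apply u = (u' + v)/(1 + u'v/c²) successively, working outward toward the ground.
(Dividing each given speed by c = 3.00 × 10^8 m/s to work in units of c.)
Start: velocity of the relativistic train relative to the ground = 0.8867c.
Compose with the bullet (u' = 0.447 in the relativistic train frame): u_1 = (0.447 + 0.887) / (1 + 0.447·0.887) = 1.3333/1.3960 = 0.9551.
Compose with the shard (u' = -0.880 in the bullet frame): u_2 = (-0.880 + 0.955) / (1 + (-0.880)·0.955) = 0.0751/0.1595 = 0.4706.
So u = 0.4706 × 3.00 × 10^8 m/s.

+1.41 × 10^8 m/s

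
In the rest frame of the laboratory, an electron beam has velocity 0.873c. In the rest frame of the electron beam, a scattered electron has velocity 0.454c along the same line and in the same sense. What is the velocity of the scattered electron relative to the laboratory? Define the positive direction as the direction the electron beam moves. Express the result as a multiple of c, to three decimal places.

0.950c

With v = 0.873 and u' = 0.454 (in units of c),
u = (u' + v)/(1 + u'v/c²):
u = (0.454 + 0.873) / (1 + 0.454·0.873) = 1.3270/1.3963 = 0.9503
(Galilean addition would give +1.327c, exceeding c.)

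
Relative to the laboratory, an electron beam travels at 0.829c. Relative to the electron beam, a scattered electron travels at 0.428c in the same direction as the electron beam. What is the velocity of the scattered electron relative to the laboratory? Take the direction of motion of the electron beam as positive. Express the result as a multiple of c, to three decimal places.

0.928c

With v = 0.829 and u' = 0.428 (in units of c),
u = (u' + v)/(1 + u'v/c²):
u = (0.428 + 0.829) / (1 + 0.428·0.829) = 1.2570/1.3548 = 0.9278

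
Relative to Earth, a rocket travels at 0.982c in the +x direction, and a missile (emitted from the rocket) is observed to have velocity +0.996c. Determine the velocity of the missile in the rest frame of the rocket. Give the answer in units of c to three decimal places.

Invert the composition law: u' = (u − v)/(1 − uv/c²).
u' = (0.996 − 0.982) / (1 − (0.996)(0.982)) = 0.0140/0.0219 = 0.6385.

+0.638c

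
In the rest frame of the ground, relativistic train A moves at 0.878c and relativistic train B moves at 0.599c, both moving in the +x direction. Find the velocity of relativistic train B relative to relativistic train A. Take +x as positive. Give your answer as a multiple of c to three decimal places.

-0.589c

β_A = 0.878, β_B = 0.599.
Transform to A's frame with the inverse velocity-addition law: u' = (u − v)/(1 − uv/c²), taking u = β_B and v = β_A.
u' = (0.599 − 0.878) / (1 − (0.878)(0.599)) = -0.2790/0.4741 = -0.5885.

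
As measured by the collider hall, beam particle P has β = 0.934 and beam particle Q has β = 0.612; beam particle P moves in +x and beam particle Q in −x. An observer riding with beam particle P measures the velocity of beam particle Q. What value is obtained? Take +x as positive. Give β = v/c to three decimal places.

β_A = 0.934, β_B = -0.612.
Transform to A's frame with the inverse velocity-addition law: u' = (u − v)/(1 − uv/c²), taking u = β_B and v = β_A.
u' = (-0.612 − 0.934) / (1 − (0.934)(-0.612)) = -1.5460/1.5716 = -0.9837.

β = -0.984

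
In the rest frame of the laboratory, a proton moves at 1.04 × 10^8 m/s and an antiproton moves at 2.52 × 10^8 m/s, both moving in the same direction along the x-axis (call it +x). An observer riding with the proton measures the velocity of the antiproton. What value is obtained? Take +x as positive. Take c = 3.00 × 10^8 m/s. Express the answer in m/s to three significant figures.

+2.09 × 10^8 m/s

β_A = 0.347, β_B = 0.840 (dividing each by c = 3.00 × 10^8 m/s).
Transform to A's frame with the inverse velocity-addition law: u' = (u − v)/(1 − uv/c²), taking u = β_B and v = β_A.
u' = (0.840 − 0.347) / (1 − (0.347)(0.840)) = 0.4933/0.7088 = 0.6960.
u' = 0.6960 × 3.00 × 10^8 m/s.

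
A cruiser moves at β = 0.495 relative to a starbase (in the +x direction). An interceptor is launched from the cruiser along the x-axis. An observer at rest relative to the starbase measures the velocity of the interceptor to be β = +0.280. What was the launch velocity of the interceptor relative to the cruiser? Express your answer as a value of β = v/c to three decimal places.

β = -0.250

Invert the composition law: u' = (u − v)/(1 − uv/c²).
u' = (0.280 − 0.495) / (1 − (0.280)(0.495)) = -0.2150/0.8614 = -0.2496.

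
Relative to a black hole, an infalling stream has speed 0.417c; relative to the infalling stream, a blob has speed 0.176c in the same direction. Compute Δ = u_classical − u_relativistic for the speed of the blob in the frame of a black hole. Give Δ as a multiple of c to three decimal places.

Galilean: u_cl = 0.176 + 0.417 = 0.5930.
Relativistic: u_rel = (0.176 + 0.417) / (1 + 0.176·0.417) = 0.5930/1.0734 = 0.5525.
Δ = 0.5930 − 0.5525 = 0.0405.

Δ = 0.041c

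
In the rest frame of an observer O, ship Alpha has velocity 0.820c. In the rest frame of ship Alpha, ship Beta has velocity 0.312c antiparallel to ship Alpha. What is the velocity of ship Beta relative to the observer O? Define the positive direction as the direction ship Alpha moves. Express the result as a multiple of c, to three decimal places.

With v = 0.820 and u' = -0.312 (in units of c),
u = (u' + v)/(1 + u'v/c²):
u = (-0.312 + 0.820) / (1 + (-0.312)·0.820) = 0.5080/0.7442 = 0.6826

+0.683c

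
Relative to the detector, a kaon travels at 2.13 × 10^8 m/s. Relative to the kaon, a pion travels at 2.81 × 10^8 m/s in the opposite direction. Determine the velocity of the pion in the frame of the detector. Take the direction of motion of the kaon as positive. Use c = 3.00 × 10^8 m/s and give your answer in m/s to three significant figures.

-2.03 × 10^8 m/s

In units of c (dividing by 3.00 × 10^8 m/s): v = 0.710, u' = -0.937.
u = (u' + v)/(1 + u'v/c²):
u = (-0.937 + 0.710) / (1 + (-0.937)·0.710) = -0.2267/0.3350 = -0.6767
Converting back: u = -0.6767 × 3.00 × 10^8 m/s.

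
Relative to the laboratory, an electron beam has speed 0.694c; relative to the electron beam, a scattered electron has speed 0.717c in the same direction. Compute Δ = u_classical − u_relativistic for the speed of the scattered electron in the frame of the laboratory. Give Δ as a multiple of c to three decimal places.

Galilean: u_cl = 0.717 + 0.694 = 1.4110.
Relativistic: u_rel = (0.717 + 0.694) / (1 + 0.717·0.694) = 1.4110/1.4976 = 0.9422.
Δ = 1.4110 − 0.9422 = 0.4688.
(The classical prediction exceeds c; the relativistic result does not.)

Δ = 0.469c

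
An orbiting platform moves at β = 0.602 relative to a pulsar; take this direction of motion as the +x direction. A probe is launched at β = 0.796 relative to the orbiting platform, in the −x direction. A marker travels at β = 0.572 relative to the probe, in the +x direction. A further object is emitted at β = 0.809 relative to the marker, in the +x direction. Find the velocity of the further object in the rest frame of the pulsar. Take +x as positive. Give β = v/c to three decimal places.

Apply u = (u' + v)/(1 + u'v/c²) successively, working outward toward the pulsar.
Start: velocity of the orbiting platform relative to the pulsar = 0.6020c.
Compose with the probe (u' = -0.796 in the orbiting platform frame): u_1 = (-0.796 + 0.602) / (1 + (-0.796)·0.602) = -0.1940/0.5208 = -0.3725.
Compose with the marker (u' = 0.572 in the probe frame): u_2 = (0.572 + (-0.372)) / (1 + 0.572·(-0.372)) = 0.1995/0.7869 = 0.2535.
Compose with the further object (u' = 0.809 in the marker frame): u_3 = (0.809 + 0.254) / (1 + 0.809·0.254) = 1.0625/1.2051 = 0.8817.

β = +0.882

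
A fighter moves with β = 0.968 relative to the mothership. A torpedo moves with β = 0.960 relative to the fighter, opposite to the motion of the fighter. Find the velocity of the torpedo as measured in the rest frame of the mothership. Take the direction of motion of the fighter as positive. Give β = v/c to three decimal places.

With v = 0.968 and u' = -0.960 (in units of c),
u = (u' + v)/(1 + u'v/c²):
u = (-0.960 + 0.968) / (1 + (-0.960)·0.968) = 0.0080/0.0707 = 0.1131
(Galilean addition would give +0.008c.)

β = +0.113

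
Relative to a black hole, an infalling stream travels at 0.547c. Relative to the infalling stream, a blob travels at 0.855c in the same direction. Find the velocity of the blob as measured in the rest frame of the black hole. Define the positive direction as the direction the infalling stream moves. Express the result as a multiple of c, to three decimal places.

0.955c

With v = 0.547 and u' = 0.855 (in units of c),
u = (u' + v)/(1 + u'v/c²):
u = (0.855 + 0.547) / (1 + 0.855·0.547) = 1.4020/1.4677 = 0.9552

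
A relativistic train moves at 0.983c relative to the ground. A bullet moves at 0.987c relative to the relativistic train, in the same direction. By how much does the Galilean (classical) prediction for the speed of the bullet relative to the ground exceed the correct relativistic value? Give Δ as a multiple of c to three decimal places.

Galilean: u_cl = 0.987 + 0.983 = 1.9700.
Relativistic: u_rel = (0.987 + 0.983) / (1 + 0.987·0.983) = 1.9700/1.9702 = 0.9999.
Δ = 1.9700 − 0.9999 = 0.9701.
(The classical prediction exceeds c; the relativistic result does not.)

Δ = 0.970c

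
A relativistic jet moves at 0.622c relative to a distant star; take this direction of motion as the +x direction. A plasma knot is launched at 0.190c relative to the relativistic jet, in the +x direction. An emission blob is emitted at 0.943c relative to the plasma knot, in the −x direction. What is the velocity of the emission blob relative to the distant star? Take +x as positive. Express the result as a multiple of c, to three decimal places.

Apply u = (u' + v)/(1 + u'v/c²) successively, working outward toward the distant star.
Start: velocity of the relativistic jet relative to the distant star = 0.6220c.
Compose with the plasma knot (u' = 0.190 in the relativistic jet frame): u_1 = (0.190 + 0.622) / (1 + 0.190·0.622) = 0.8120/1.1182 = 0.7262.
Compose with the emission blob (u' = -0.943 in the plasma knot frame): u_2 = (-0.943 + 0.726) / (1 + (-0.943)·0.726) = -0.2168/0.3152 = -0.6879.

-0.688c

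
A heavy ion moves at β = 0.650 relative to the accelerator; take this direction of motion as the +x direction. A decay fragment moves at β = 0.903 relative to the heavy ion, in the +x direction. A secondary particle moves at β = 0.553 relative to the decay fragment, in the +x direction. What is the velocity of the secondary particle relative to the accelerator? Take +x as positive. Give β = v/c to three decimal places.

Apply u = (u' + v)/(1 + u'v/c²) successively, working outward toward the accelerator.
Start: velocity of the heavy ion relative to the accelerator = 0.6500c.
Compose with the decay fragment (u' = 0.903 in the heavy ion frame): u_1 = (0.903 + 0.650) / (1 + 0.903·0.650) = 1.5530/1.5870 = 0.9786.
Compose with the secondary particle (u' = 0.553 in the decay fragment frame): u_2 = (0.553 + 0.979) / (1 + 0.553·0.979) = 1.5316/1.5412 = 0.9938.

β = 0.994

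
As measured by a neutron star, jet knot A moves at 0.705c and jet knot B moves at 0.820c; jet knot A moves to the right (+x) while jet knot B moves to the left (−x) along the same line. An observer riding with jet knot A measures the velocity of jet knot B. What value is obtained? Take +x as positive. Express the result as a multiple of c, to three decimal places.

-0.966c

β_A = 0.705, β_B = -0.820.
Transform to A's frame with the inverse velocity-addition law: u' = (u − v)/(1 − uv/c²), taking u = β_B and v = β_A.
u' = (-0.820 − 0.705) / (1 − (0.705)(-0.820)) = -1.5250/1.5781 = -0.9664.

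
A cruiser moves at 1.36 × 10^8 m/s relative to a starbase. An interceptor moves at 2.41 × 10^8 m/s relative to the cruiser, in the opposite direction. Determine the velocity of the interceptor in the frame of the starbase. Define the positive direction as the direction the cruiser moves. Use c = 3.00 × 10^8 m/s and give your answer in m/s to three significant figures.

-1.65 × 10^8 m/s

In units of c (dividing by 3.00 × 10^8 m/s): v = 0.453, u' = -0.803.
u = (u' + v)/(1 + u'v/c²):
u = (-0.803 + 0.453) / (1 + (-0.803)·0.453) = -0.3500/0.6358 = -0.5505
Converting back: u = -0.5505 × 3.00 × 10^8 m/s.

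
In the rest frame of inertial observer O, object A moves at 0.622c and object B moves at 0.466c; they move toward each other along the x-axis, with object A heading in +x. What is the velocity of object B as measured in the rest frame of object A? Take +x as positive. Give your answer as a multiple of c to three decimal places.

β_A = 0.622, β_B = -0.466.
Transform to A's frame with the inverse velocity-addition law: u' = (u − v)/(1 − uv/c²), taking u = β_B and v = β_A.
u' = (-0.466 − 0.622) / (1 − (0.622)(-0.466)) = -1.0880/1.2899 = -0.8435.

-0.844c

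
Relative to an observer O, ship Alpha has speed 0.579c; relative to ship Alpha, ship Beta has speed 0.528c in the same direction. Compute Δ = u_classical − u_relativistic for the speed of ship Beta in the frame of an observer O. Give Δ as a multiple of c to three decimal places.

Galilean: u_cl = 0.528 + 0.579 = 1.1070.
Relativistic: u_rel = (0.528 + 0.579) / (1 + 0.528·0.579) = 1.1070/1.3057 = 0.8478.
Δ = 1.1070 − 0.8478 = 0.2592.
(The classical prediction exceeds c; the relativistic result does not.)

Δ = 0.259c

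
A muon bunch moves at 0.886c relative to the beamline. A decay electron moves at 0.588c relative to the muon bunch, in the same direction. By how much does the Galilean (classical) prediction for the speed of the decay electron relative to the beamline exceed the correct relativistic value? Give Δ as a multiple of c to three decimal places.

Galilean: u_cl = 0.588 + 0.886 = 1.4740.
Relativistic: u_rel = (0.588 + 0.886) / (1 + 0.588·0.886) = 1.4740/1.5210 = 0.9691.
Δ = 1.4740 − 0.9691 = 0.5049.
(The classical prediction exceeds c; the relativistic result does not.)

Δ = 0.505c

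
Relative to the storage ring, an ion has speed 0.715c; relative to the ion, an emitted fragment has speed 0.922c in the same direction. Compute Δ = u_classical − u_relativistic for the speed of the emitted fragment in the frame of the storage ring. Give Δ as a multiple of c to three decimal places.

Galilean: u_cl = 0.922 + 0.715 = 1.6370.
Relativistic: u_rel = (0.922 + 0.715) / (1 + 0.922·0.715) = 1.6370/1.6592 = 0.9866.
Δ = 1.6370 − 0.9866 = 0.6504.
(The classical prediction exceeds c; the relativistic result does not.)

Δ = 0.650c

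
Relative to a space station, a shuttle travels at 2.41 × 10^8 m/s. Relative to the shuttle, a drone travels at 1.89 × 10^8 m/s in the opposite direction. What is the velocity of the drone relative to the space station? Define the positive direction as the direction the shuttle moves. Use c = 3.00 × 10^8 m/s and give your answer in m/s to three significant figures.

In units of c (dividing by 3.00 × 10^8 m/s): v = 0.803, u' = -0.630.
u = (u' + v)/(1 + u'v/c²):
u = (-0.630 + 0.803) / (1 + (-0.630)·0.803) = 0.1733/0.4939 = 0.3509
(Galilean addition would give +0.173c.)
Converting back: u = 0.3509 × 3.00 × 10^8 m/s.

+1.05 × 10^8 m/s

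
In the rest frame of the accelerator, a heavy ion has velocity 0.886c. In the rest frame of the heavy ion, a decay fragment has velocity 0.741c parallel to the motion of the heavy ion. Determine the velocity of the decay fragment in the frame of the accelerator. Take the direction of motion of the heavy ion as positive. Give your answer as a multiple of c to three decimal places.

0.982c

With v = 0.886 and u' = 0.741 (in units of c),
u = (u' + v)/(1 + u'v/c²):
u = (0.741 + 0.886) / (1 + 0.741·0.886) = 1.6270/1.6565 = 0.9822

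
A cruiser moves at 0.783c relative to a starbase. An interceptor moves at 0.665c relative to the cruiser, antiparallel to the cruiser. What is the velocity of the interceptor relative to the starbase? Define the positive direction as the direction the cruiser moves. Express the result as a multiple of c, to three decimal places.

With v = 0.783 and u' = -0.665 (in units of c),
u = (u' + v)/(1 + u'v/c²):
u = (-0.665 + 0.783) / (1 + (-0.665)·0.783) = 0.1180/0.4793 = 0.2462

+0.246c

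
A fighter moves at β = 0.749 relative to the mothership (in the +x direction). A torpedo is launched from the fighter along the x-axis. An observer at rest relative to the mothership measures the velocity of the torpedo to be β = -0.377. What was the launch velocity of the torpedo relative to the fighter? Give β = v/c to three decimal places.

β = -0.878

Invert the composition law: u' = (u − v)/(1 − uv/c²).
u' = (-0.377 − 0.749) / (1 − (-0.377)(0.749)) = -1.1260/1.2824 = -0.8781.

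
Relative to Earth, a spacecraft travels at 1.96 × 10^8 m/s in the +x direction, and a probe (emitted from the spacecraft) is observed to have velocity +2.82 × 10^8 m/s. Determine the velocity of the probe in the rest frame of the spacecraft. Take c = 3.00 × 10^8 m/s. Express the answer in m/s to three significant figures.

v = 0.653c, u = 0.940c.
Invert the composition law: u' = (u − v)/(1 − uv/c²).
u' = (0.940 − 0.653) / (1 − (0.940)(0.653)) = 0.2867/0.3859 = 0.7429.
u' = 0.7429 × 3.00 × 10^8 m/s.

+2.23 × 10^8 m/s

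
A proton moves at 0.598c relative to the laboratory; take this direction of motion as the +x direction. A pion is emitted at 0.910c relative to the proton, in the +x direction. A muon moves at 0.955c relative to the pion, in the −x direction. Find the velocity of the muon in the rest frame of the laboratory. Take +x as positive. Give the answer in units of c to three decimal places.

Apply u = (u' + v)/(1 + u'v/c²) successively, working outward toward the laboratory.
Start: velocity of the proton relative to the laboratory = 0.5980c.
Compose with the pion (u' = 0.910 in the proton frame): u_1 = (0.910 + 0.598) / (1 + 0.910·0.598) = 1.5080/1.5442 = 0.9766.
Compose with the muon (u' = -0.955 in the pion frame): u_2 = (-0.955 + 0.977) / (1 + (-0.955)·0.977) = 0.0216/0.0674 = 0.3201.

+0.320c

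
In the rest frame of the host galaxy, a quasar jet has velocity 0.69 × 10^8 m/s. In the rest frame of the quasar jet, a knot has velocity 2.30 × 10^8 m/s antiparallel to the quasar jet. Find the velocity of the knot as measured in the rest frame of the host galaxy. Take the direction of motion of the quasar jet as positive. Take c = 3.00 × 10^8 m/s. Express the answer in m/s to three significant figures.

In units of c (dividing by 3.00 × 10^8 m/s): v = 0.230, u' = -0.767.
u = (u' + v)/(1 + u'v/c²):
u = (-0.767 + 0.230) / (1 + (-0.767)·0.230) = -0.5367/0.8237 = -0.6516
Converting back: u = -0.6516 × 3.00 × 10^8 m/s.

-1.95 × 10^8 m/s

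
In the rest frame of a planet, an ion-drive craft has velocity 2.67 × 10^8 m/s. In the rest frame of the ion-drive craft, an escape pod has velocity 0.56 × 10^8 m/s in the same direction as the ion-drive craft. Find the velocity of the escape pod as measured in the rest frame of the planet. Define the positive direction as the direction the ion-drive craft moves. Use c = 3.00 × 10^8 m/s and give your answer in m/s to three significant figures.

In units of c (dividing by 3.00 × 10^8 m/s): v = 0.890, u' = 0.187.
u = (u' + v)/(1 + u'v/c²):
u = (0.187 + 0.890) / (1 + 0.187·0.890) = 1.0767/1.1661 = 0.9233
Converting back: u = 0.9233 × 3.00 × 10^8 m/s.

2.77 × 10^8 m/s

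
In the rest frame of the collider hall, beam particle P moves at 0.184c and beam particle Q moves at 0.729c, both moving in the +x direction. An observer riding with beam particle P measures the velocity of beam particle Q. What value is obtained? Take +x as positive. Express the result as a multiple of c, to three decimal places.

β_A = 0.184, β_B = 0.729.
Transform to A's frame with the inverse velocity-addition law: u' = (u − v)/(1 − uv/c²), taking u = β_B and v = β_A.
u' = (0.729 − 0.184) / (1 − (0.184)(0.729)) = 0.5450/0.8659 = 0.6294.

+0.629c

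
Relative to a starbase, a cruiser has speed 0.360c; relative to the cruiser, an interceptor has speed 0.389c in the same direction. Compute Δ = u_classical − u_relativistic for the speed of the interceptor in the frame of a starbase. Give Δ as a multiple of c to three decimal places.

Galilean: u_cl = 0.389 + 0.360 = 0.7490.
Relativistic: u_rel = (0.389 + 0.360) / (1 + 0.389·0.360) = 0.7490/1.1400 = 0.6570.
Δ = 0.7490 − 0.6570 = 0.0920.

Δ = 0.092c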